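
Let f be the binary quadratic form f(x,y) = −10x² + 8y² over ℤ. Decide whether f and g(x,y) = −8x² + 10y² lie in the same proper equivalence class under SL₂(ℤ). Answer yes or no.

D₁ = 320, D₂ = 320
river cycle of f (length 2): (8, 16, -2), (-2, 16, 8)
river cycle of g (length 2): (-8, 16, 2), (2, 16, -8)
cycles differ ⇒ inequivalent

no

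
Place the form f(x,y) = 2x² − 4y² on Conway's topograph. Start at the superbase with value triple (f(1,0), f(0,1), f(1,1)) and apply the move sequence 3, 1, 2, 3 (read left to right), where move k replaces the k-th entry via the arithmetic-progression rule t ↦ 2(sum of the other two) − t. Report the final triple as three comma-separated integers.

start (2,-4,-2) = (f(1,0),f(0,1),f(1,1))
replace slot 3: 2·(2+(-4)) − (-2) = -2 → (2,-4,-2)
replace slot 1: 2·((-4)+(-2)) − 2 = -14 → (-14,-4,-2)
replace slot 2: 2·((-14)+(-2)) − (-4) = -28 → (-14,-28,-2)
replace slot 3: 2·((-14)+(-28)) − (-2) = -82 → (-14,-28,-82)

-14,-28,-82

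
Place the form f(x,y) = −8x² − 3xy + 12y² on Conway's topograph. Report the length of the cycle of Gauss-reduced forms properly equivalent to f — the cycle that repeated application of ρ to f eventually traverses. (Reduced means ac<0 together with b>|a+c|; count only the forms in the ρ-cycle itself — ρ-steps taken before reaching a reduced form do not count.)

D = 393, ⌊√D⌋ = 19
descent: ρ → (12,3,-8)
descent: ρ → (-8,13,7)  [lands on river]
river: ρ → (7,15,-6)
river: ρ → (-6,9,13)
river: ρ → (13,17,-2)
river: ρ → (-2,19,4)
river: ρ → (4,13,-14)
river: ρ → (-14,15,3)
river: ρ → (3,15,-14)
river: ρ → (-14,13,4)
river: ρ → (4,19,-2)
river: ρ → (-2,17,13)
river: ρ → (13,9,-6)
river: ρ → (-6,15,7)
river: ρ → (7,13,-8)
river: ρ → (-8,19,1)
river: ρ → (1,19,-8)
ρ-cycle length = 16 (tail of 2 descent steps not counted)

16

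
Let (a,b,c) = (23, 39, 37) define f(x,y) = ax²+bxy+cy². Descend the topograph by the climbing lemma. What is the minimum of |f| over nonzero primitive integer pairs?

translate: b→-7 (≡39 mod 46), so (23,39,37)→(23,-7,21)
flip: (23,-7,21)→(21,7,23)
reduced (well bottom): (21,7,23) with a≤c, −a<b≤a
well minimum = a = 21

21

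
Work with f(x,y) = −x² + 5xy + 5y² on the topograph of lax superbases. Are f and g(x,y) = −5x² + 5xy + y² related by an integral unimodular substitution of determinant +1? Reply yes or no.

D₁ = 45, D₂ = 45
river cycle of f (length 2): (5, 5, -1), (-1, 5, 5)
river cycle of g (length 2): (1, 5, -5), (-5, 5, 1)
cycles differ ⇒ inequivalent

no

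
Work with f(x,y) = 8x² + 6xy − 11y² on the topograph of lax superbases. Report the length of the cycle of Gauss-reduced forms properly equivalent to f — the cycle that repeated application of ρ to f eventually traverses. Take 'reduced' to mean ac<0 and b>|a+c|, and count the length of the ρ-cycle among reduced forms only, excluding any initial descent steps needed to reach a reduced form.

D = 388, ⌊√D⌋ = 19
river: ρ → (-11,16,3)
river: ρ → (3,14,-16)
river: ρ → (-16,18,1)
river: ρ → (1,18,-16)
river: ρ → (-16,14,3)
river: ρ → (3,16,-11)
river: ρ → (-11,6,8)
river: ρ → (8,10,-9)
river: ρ → (-9,8,9)
river: ρ → (9,10,-8)
river: ρ → (-8,6,11)
river: ρ → (11,16,-3)
river: ρ → (-3,14,16)
river: ρ → (16,18,-1)
river: ρ → (-1,18,16)
river: ρ → (16,14,-3)
river: ρ → (-3,16,11)
river: ρ → (11,6,-8)
river: ρ → (-8,10,9)
river: ρ → (9,8,-9)
river: ρ → (-9,10,8)
river: ρ → (8,6,-11)
ρ-cycle length = 22 (tail of 0 descent steps not counted)

22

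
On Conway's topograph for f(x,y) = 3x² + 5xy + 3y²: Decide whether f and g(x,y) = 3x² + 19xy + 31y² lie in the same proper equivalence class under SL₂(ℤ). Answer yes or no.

D₁ = -11, D₂ = -11
f: translate: b→-1 (≡5 mod 6), so (3,5,3)→(3,-1,1)
f: flip: (3,-1,1)→(1,1,3)
f: reduced (well bottom): (1,1,3) with a≤c, −a<b≤a
g: translate: b→1 (≡19 mod 6), so (3,19,31)→(3,1,1)
g: flip: (3,1,1)→(1,-1,3)
g: translate: b→1 (≡-1 mod 2), so (1,-1,3)→(1,1,3)
g: reduced (well bottom): (1,1,3) with a≤c, −a<b≤a
reduced forms (1, 1, 3) vs (1, 1, 3) ⇒ equivalent

yes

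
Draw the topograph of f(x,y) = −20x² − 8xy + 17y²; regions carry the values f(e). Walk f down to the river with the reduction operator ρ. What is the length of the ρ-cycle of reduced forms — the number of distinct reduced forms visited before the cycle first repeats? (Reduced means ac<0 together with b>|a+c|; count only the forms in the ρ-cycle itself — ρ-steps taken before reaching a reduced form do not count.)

D = 1424, ⌊√D⌋ = 37
descent: ρ → (17,8,-20)  [lands on river]
river: ρ → (-20,32,5)
river: ρ → (5,28,-32)
river: ρ → (-32,36,1)
river: ρ → (1,36,-32)
river: ρ → (-32,28,5)
river: ρ → (5,32,-20)
river: ρ → (-20,8,17)
river: ρ → (17,26,-11)
river: ρ → (-11,18,25)
river: ρ → (25,32,-4)
river: ρ → (-4,32,25)
river: ρ → (25,18,-11)
river: ρ → (-11,26,17)
ρ-cycle length = 14 (tail of 1 descent step not counted)

14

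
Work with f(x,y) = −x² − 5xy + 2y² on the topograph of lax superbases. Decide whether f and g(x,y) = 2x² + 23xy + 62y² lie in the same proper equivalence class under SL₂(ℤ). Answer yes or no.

D₁ = 33, D₂ = 33
river cycle of f (length 4): (2, 5, -1), (-1, 5, 2), (2, 3, -3), (-3, 3, 2)
river cycle of g (length 4): (2, 3, -3), (-3, 3, 2), (2, 5, -1), (-1, 5, 2)
cycles coincide ⇒ equivalent

yes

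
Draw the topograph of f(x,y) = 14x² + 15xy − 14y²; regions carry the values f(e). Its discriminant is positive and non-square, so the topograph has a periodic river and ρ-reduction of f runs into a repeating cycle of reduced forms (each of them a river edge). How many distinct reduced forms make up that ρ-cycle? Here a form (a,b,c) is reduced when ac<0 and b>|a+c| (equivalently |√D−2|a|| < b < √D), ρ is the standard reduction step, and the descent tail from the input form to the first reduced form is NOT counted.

D = 1009, ⌊√D⌋ = 31
river: ρ → (-14,13,15)
river: ρ → (15,17,-12)
river: ρ → (-12,31,1)
river: ρ → (1,31,-12)
river: ρ → (-12,17,15)
river: ρ → (15,13,-14)
river: ρ → (-14,15,14)
river: ρ → (14,13,-15)
river: ρ → (-15,17,12)
river: ρ → (12,31,-1)
river: ρ → (-1,31,12)
river: ρ → (12,17,-15)
river: ρ → (-15,13,14)
river: ρ → (14,15,-14)
ρ-cycle length = 14 (tail of 0 descent steps not counted)

14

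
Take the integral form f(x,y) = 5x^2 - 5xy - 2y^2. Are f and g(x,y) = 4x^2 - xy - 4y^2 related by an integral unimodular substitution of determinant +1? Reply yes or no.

D₁ = 65, D₂ = 65
river cycle of f (length 6): (-2, 5, 5), (5, 5, -2), (-2, 7, 2), (2, 5, -5), (-5, 5, 2), (2, 7, -2)
river cycle of g (length 6): (-4, 1, 4), (4, 7, -1), (-1, 7, 4), (4, 1, -4), (-4, 7, 1), (1, 7, -4)
cycles differ ⇒ inequivalent

no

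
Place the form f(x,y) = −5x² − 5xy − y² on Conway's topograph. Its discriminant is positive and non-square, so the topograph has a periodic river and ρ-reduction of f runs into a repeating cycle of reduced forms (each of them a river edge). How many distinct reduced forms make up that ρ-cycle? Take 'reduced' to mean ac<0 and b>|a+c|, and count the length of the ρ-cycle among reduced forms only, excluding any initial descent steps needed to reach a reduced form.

D = 5, ⌊√D⌋ = 2
descent: ρ → (-1,1,1)  [lands on river]
river: ρ → (1,1,-1)
ρ-cycle length = 2 (tail of 1 descent step not counted)

2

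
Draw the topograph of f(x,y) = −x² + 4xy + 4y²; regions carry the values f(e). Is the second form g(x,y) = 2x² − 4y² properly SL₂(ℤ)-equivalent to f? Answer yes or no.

D₁ = 32, D₂ = 32
river cycle of f (length 2): (4, 4, -1), (-1, 4, 4)
river cycle of g (length 2): (2, 4, -2), (-2, 4, 2)
cycles differ ⇒ inequivalent

no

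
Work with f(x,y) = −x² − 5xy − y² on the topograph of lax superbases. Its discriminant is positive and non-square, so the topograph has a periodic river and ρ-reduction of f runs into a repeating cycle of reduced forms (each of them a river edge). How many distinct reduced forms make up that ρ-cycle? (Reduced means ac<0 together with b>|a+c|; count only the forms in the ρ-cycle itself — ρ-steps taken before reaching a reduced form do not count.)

D = 21, ⌊√D⌋ = 4
descent: ρ → (-1,3,3)  [lands on river]
river: ρ → (3,3,-1)
ρ-cycle length = 2 (tail of 1 descent step not counted)

2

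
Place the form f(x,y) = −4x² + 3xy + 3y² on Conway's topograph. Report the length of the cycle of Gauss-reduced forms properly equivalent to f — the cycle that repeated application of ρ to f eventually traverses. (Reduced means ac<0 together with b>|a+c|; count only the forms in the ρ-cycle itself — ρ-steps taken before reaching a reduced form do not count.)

D = 57, ⌊√D⌋ = 7
river: ρ → (3,3,-4)
river: ρ → (-4,5,2)
river: ρ → (2,7,-1)
river: ρ → (-1,7,2)
river: ρ → (2,5,-4)
river: ρ → (-4,3,3)
ρ-cycle length = 6 (tail of 0 descent steps not counted)

6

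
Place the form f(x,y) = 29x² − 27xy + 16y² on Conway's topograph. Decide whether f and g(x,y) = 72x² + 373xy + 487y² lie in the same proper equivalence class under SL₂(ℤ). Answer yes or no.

D₁ = -1127, D₂ = -1127
f: flip: (29,-27,16)→(16,27,29)
f: translate: b→-5 (≡27 mod 32), so (16,27,29)→(16,-5,18)
f: reduced (well bottom): (16,-5,18) with a≤c, −a<b≤a
g: translate: b→-59 (≡373 mod 144), so (72,373,487)→(72,-59,16)
g: flip: (72,-59,16)→(16,59,72)
g: translate: b→-5 (≡59 mod 32), so (16,59,72)→(16,-5,18)
g: reduced (well bottom): (16,-5,18) with a≤c, −a<b≤a
reduced forms (16, -5, 18) vs (16, -5, 18) ⇒ equivalent

yes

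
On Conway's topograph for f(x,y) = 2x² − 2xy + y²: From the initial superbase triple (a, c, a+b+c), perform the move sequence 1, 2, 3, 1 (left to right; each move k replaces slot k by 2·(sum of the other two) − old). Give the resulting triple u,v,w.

start (2,1,1) = (f(1,0),f(0,1),f(1,1))
replace slot 1: 2·(1+1) − 2 = 2 → (2,1,1)
replace slot 2: 2·(2+1) − 1 = 5 → (2,5,1)
replace slot 3: 2·(2+5) − 1 = 13 → (2,5,13)
replace slot 1: 2·(5+13) − 2 = 34 → (34,5,13)

34,5,13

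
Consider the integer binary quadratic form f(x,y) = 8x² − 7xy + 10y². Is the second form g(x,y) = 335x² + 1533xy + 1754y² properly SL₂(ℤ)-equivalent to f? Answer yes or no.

D₁ = -271, D₂ = -271
f: reduced (well bottom): (8,-7,10) with a≤c, −a<b≤a
g: translate: b→193 (≡1533 mod 670), so (335,1533,1754)→(335,193,28)
g: flip: (335,193,28)→(28,-193,335)
g: translate: b→-25 (≡-193 mod 56), so (28,-193,335)→(28,-25,8)
g: flip: (28,-25,8)→(8,25,28)
g: translate: b→-7 (≡25 mod 16), so (8,25,28)→(8,-7,10)
g: reduced (well bottom): (8,-7,10) with a≤c, −a<b≤a
reduced forms (8, -7, 10) vs (8, -7, 10) ⇒ equivalent

yes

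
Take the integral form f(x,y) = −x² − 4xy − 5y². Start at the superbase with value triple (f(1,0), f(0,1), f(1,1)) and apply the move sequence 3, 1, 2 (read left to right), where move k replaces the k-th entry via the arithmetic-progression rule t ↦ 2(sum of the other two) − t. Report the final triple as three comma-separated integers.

start (-1,-5,-10) = (f(1,0),f(0,1),f(1,1))
replace slot 3: 2·((-1)+(-5)) − (-10) = -2 → (-1,-5,-2)
replace slot 1: 2·((-5)+(-2)) − (-1) = -13 → (-13,-5,-2)
replace slot 2: 2·((-13)+(-2)) − (-5) = -25 → (-13,-25,-2)

-13,-25,-2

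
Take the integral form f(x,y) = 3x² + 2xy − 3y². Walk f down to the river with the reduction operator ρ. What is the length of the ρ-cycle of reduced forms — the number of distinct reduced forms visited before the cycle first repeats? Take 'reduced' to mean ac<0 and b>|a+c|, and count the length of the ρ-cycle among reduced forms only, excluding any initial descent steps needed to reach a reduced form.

D = 40, ⌊√D⌋ = 6
river: ρ → (-3,4,2)
river: ρ → (2,4,-3)
river: ρ → (-3,2,3)
river: ρ → (3,4,-2)
river: ρ → (-2,4,3)
river: ρ → (3,2,-3)
ρ-cycle length = 6 (tail of 0 descent steps not counted)

6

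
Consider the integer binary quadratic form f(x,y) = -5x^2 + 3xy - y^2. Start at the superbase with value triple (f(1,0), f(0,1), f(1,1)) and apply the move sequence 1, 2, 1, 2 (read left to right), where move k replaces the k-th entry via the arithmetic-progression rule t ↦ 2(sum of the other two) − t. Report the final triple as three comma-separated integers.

start (-5,-1,-3) = (f(1,0),f(0,1),f(1,1))
replace slot 1: 2·((-1)+(-3)) − (-5) = -3 → (-3,-1,-3)
replace slot 2: 2·((-3)+(-3)) − (-1) = -11 → (-3,-11,-3)
replace slot 1: 2·((-11)+(-3)) − (-3) = -25 → (-25,-11,-3)
replace slot 2: 2·((-25)+(-3)) − (-11) = -45 → (-25,-45,-3)

-25,-45,-3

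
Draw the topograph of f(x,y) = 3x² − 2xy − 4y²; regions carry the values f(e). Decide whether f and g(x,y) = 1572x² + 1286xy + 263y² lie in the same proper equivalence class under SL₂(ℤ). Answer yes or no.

D₁ = 52, D₂ = 52
river cycle of f (length 10): (-4, 2, 3), (3, 4, -3), (-3, 2, 4), (4, 6, -1), (-1, 6, 4), (4, 2, -3), (-3, 4, 3), (3, 2, -4), (-4, 6, 1), (1, 6, -4)
river cycle of g (length 10): (3, 4, -3), (-3, 2, 4), (4, 6, -1), (-1, 6, 4), (4, 2, -3), (-3, 4, 3), (3, 2, -4), (-4, 6, 1), (1, 6, -4), (-4, 2, 3)
cycles coincide ⇒ equivalent

yes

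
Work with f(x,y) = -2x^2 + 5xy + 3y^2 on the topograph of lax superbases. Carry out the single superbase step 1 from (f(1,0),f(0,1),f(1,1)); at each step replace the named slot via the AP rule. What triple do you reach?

start (-2,3,6) = (f(1,0),f(0,1),f(1,1))
replace slot 1: 2·(3+6) − (-2) = 20 → (20,3,6)

20,3,6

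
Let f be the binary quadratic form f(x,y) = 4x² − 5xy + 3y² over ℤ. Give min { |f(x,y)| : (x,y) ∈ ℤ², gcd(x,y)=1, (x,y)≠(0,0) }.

translate: b→3 (≡-5 mod 8), so (4,-5,3)→(4,3,2)
flip: (4,3,2)→(2,-3,4)
translate: b→1 (≡-3 mod 4), so (2,-3,4)→(2,1,3)
reduced (well bottom): (2,1,3) with a≤c, −a<b≤a
well minimum = a = 2

2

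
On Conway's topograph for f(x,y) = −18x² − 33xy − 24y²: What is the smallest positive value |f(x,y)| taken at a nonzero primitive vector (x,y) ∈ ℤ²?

translate: b→-3 (≡33 mod 36), so (18,33,24)→(18,-3,9)
flip: (18,-3,9)→(9,3,18)
reduced (well bottom): (9,3,18) with a≤c, −a<b≤a
well minimum |f| = |-9| = 9 (negative-definite)

9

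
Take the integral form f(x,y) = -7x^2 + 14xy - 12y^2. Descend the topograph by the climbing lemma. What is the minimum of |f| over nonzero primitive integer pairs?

translate: b→0 (≡-14 mod 14), so (7,-14,12)→(7,0,5)
flip: (7,0,5)→(5,0,7)
reduced (well bottom): (5,0,7) with a≤c, −a<b≤a
well minimum |f| = |-5| = 5 (negative-definite)

5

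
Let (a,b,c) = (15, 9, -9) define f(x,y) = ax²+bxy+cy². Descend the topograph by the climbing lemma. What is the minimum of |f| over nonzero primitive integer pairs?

river: ρ → (-9,9,15)
river: ρ → (15,21,-3)
river: ρ → (-3,21,15)
river: ρ → (15,9,-9)
closes: descent 0, river 4
min |a| on river = 3

3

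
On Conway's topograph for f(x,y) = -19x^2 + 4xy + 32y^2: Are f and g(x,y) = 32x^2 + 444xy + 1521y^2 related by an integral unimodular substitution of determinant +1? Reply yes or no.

D₁ = 2448, D₂ = 2448
river cycle of f (length 6): (-19, 42, 9), (9, 48, -4), (-4, 48, 9), (9, 42, -19), (-19, 34, 17), (17, 34, -19)
river cycle of g (length 6): (-19, 42, 9), (9, 48, -4), (-4, 48, 9), (9, 42, -19), (-19, 34, 17), (17, 34, -19)
cycles coincide ⇒ equivalent

yes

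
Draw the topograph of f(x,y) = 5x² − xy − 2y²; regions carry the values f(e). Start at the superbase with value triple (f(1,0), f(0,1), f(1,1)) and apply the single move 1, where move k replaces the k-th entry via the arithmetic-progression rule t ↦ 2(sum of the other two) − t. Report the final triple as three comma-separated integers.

start (5,-2,2) = (f(1,0),f(0,1),f(1,1))
replace slot 1: 2·((-2)+2) − 5 = -5 → (-5,-2,2)

-5,-2,2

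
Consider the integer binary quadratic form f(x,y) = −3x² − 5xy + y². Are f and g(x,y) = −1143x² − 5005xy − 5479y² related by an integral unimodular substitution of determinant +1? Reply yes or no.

D₁ = 37, D₂ = 37
river cycle of f (length 6): (1, 5, -3), (-3, 1, 3), (3, 5, -1), (-1, 5, 3), (3, 1, -3), (-3, 5, 1)
river cycle of g (length 6): (-3, 1, 3), (3, 5, -1), (-1, 5, 3), (3, 1, -3), (-3, 5, 1), (1, 5, -3)
cycles coincide ⇒ equivalent

yes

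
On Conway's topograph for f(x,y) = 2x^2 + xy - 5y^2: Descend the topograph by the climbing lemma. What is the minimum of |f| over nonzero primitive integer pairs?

descent: ρ → (-5,-1,2)
descent: ρ → (2,5,-2)  [lands on river]
river: ρ → (-2,3,4)
river: ρ → (4,5,-1)
river: ρ → (-1,5,4)
river: ρ → (4,3,-2)
river: ρ → (-2,5,2)
river: ρ → (2,3,-4)
river: ρ → (-4,5,1)
river: ρ → (1,5,-4)
river: ρ → (-4,3,2)
closes: descent 2, river 10
min |a| on river = 1

1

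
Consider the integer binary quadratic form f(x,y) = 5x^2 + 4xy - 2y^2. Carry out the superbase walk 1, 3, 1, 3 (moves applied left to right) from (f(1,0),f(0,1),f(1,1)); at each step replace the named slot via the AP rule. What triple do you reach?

start (5,-2,7) = (f(1,0),f(0,1),f(1,1))
replace slot 1: 2·((-2)+7) − 5 = 5 → (5,-2,7)
replace slot 3: 2·(5+(-2)) − 7 = -1 → (5,-2,-1)
replace slot 1: 2·((-2)+(-1)) − 5 = -11 → (-11,-2,-1)
replace slot 3: 2·((-11)+(-2)) − (-1) = -25 → (-11,-2,-25)

-11,-2,-25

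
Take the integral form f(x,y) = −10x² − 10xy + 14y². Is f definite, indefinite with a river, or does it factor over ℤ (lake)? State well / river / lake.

D = b²−4ac = (-10)² − 4·(-10)·14 = 660
D > 0 non-square ⇒ indefinite ⇒ periodic river

river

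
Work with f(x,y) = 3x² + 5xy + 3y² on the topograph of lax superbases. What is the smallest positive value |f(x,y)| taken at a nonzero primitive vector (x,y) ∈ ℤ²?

translate: b→-1 (≡5 mod 6), so (3,5,3)→(3,-1,1)
flip: (3,-1,1)→(1,1,3)
reduced (well bottom): (1,1,3) with a≤c, −a<b≤a
well minimum = a = 1

1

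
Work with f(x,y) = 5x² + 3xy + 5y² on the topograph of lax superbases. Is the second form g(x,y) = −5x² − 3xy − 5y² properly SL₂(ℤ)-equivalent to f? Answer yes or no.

D₁ = -91, D₂ = -91
f: reduced (well bottom): (5,3,5) with a≤c, −a<b≤a
g is negative-definite; reduce −g:
−g: reduced (well bottom): (5,3,5) with a≤c, −a<b≤a
flip sign back: reduced form of g is (-5,-3,-5)
reduced forms (5, 3, 5) vs (-5, -3, -5) ⇒ inequivalent

no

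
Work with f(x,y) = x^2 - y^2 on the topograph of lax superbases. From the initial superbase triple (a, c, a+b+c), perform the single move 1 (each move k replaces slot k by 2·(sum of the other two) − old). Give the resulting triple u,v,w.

start (1,-1,0) = (f(1,0),f(0,1),f(1,1))
replace slot 1: 2·((-1)+0) − 1 = -3 → (-3,-1,0)

-3,-1,0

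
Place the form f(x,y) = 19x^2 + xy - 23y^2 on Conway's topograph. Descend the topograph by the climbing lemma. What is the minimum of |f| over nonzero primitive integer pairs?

descent: ρ → (-23,-1,19)
descent: ρ → (19,39,-3)  [lands on river]
river: ρ → (-3,39,19)
river: ρ → (19,37,-5)
river: ρ → (-5,33,33)
river: ρ → (33,33,-5)
river: ρ → (-5,37,19)
closes: descent 2, river 6
min |a| on river = 3

3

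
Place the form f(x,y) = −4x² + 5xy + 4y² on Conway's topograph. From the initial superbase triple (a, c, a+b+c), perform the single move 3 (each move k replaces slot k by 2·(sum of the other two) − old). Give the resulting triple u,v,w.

start (-4,4,5) = (f(1,0),f(0,1),f(1,1))
replace slot 3: 2·((-4)+4) − 5 = -5 → (-4,4,-5)

-4,4,-5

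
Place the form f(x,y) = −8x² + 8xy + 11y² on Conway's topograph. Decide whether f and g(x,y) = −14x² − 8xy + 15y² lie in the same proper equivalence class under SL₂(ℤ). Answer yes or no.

D₁ = 416, D₂ = 904
discriminants differ ⇒ not SL₂(ℤ)-equivalent

no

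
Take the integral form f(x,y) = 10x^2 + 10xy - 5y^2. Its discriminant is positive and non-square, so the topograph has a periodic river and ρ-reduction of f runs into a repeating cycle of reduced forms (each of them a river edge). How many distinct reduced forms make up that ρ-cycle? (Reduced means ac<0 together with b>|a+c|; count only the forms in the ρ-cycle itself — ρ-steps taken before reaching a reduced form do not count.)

D = 300, ⌊√D⌋ = 17
river: ρ → (-5,10,10)
river: ρ → (10,10,-5)
ρ-cycle length = 2 (tail of 0 descent steps not counted)

2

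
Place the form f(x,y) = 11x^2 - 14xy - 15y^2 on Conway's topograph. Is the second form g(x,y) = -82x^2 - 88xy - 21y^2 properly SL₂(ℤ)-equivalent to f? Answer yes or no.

D₁ = 856, D₂ = 856
river cycle of f (length 26): (-15, 14, 11), (11, 8, -18), (-18, 28, 1), (1, 28, -18), (-18, 8, 11), (11, 14, -15), (-15, 16, 10), (10, 24, -7), (-7, 18, 19), (19, 20, -6), … (16 more)
river cycle of g (length 26): (10, 16, -15), (-15, 14, 11), (11, 8, -18), (-18, 28, 1), (1, 28, -18), (-18, 8, 11), (11, 14, -15), (-15, 16, 10), (10, 24, -7), (-7, 18, 19), … (16 more)
cycles coincide ⇒ equivalent

yes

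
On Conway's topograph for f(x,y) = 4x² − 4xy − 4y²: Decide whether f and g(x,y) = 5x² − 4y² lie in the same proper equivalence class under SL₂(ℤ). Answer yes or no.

D₁ = 80, D₂ = 80
river cycle of f (length 2): (-4, 4, 4), (4, 4, -4)
river cycle of g (length 2): (-4, 8, 1), (1, 8, -4)
cycles differ ⇒ inequivalent

no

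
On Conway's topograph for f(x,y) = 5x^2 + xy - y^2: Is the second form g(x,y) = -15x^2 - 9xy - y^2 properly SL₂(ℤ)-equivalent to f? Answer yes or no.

D₁ = 21, D₂ = 21
river cycle of f (length 2): (-1, 3, 3), (3, 3, -1)
river cycle of g (length 2): (-1, 3, 3), (3, 3, -1)
cycles coincide ⇒ equivalent

yes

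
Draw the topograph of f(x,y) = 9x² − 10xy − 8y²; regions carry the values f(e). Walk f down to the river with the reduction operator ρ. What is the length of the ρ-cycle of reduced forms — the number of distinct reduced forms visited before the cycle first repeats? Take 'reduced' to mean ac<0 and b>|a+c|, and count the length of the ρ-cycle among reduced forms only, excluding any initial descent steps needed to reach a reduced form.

D = 388, ⌊√D⌋ = 19
descent: ρ → (-8,10,9)  [lands on river]
river: ρ → (9,8,-9)
river: ρ → (-9,10,8)
river: ρ → (8,6,-11)
river: ρ → (-11,16,3)
river: ρ → (3,14,-16)
river: ρ → (-16,18,1)
river: ρ → (1,18,-16)
river: ρ → (-16,14,3)
river: ρ → (3,16,-11)
river: ρ → (-11,6,8)
river: ρ → (8,10,-9)
river: ρ → (-9,8,9)
river: ρ → (9,10,-8)
river: ρ → (-8,6,11)
river: ρ → (11,16,-3)
river: ρ → (-3,14,16)
river: ρ → (16,18,-1)
river: ρ → (-1,18,16)
river: ρ → (16,14,-3)
river: ρ → (-3,16,11)
river: ρ → (11,6,-8)
ρ-cycle length = 22 (tail of 1 descent step not counted)

22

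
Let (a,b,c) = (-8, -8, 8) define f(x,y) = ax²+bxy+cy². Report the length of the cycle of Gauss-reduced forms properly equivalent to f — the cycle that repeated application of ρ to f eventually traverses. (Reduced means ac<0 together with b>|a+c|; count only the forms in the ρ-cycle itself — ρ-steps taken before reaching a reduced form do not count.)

D = 320, ⌊√D⌋ = 17
descent: ρ → (8,8,-8)  [lands on river]
river: ρ → (-8,8,8)
ρ-cycle length = 2 (tail of 1 descent step not counted)

2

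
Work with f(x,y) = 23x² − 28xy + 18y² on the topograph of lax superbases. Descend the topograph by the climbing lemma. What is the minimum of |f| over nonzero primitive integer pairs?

translate: b→18 (≡-28 mod 46), so (23,-28,18)→(23,18,13)
flip: (23,18,13)→(13,-18,23)
translate: b→8 (≡-18 mod 26), so (13,-18,23)→(13,8,18)
reduced (well bottom): (13,8,18) with a≤c, −a<b≤a
well minimum = a = 13

13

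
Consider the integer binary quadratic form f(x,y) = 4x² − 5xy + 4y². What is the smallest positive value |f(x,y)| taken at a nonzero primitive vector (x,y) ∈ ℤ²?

translate: b→3 (≡-5 mod 8), so (4,-5,4)→(4,3,3)
flip: (4,3,3)→(3,-3,4)
translate: b→3 (≡-3 mod 6), so (3,-3,4)→(3,3,4)
reduced (well bottom): (3,3,4) with a≤c, −a<b≤a
well minimum = a = 3

3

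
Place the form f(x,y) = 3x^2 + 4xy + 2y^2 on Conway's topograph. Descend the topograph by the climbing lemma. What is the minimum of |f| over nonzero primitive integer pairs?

translate: b→-2 (≡4 mod 6), so (3,4,2)→(3,-2,1)
flip: (3,-2,1)→(1,2,3)
translate: b→0 (≡2 mod 2), so (1,2,3)→(1,0,2)
reduced (well bottom): (1,0,2) with a≤c, −a<b≤a
well minimum = a = 1

1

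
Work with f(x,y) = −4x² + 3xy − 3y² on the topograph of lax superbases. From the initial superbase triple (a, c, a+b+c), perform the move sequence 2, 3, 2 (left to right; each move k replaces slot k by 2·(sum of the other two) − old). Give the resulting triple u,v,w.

start (-4,-3,-4) = (f(1,0),f(0,1),f(1,1))
replace slot 2: 2·((-4)+(-4)) − (-3) = -13 → (-4,-13,-4)
replace slot 3: 2·((-4)+(-13)) − (-4) = -30 → (-4,-13,-30)
replace slot 2: 2·((-4)+(-30)) − (-13) = -55 → (-4,-55,-30)

-4,-55,-30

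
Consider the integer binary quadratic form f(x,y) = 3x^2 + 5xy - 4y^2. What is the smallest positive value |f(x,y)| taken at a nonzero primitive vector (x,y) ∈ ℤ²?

river: ρ → (-4,3,4)
river: ρ → (4,5,-3)
river: ρ → (-3,7,2)
river: ρ → (2,5,-6)
river: ρ → (-6,7,1)
river: ρ → (1,7,-6)
river: ρ → (-6,5,2)
river: ρ → (2,7,-3)
river: ρ → (-3,5,4)
river: ρ → (4,3,-4)
river: ρ → (-4,5,3)
river: ρ → (3,7,-2)
river: ρ → (-2,5,6)
river: ρ → (6,7,-1)
river: ρ → (-1,7,6)
river: ρ → (6,5,-2)
river: ρ → (-2,7,3)
river: ρ → (3,5,-4)
closes: descent 0, river 18
min |a| on river = 1

1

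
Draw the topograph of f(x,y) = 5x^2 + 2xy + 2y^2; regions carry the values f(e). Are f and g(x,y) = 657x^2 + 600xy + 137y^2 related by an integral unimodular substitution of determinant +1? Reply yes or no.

D₁ = -36, D₂ = -36
f: flip: (5,2,2)→(2,-2,5)
f: translate: b→2 (≡-2 mod 4), so (2,-2,5)→(2,2,5)
f: reduced (well bottom): (2,2,5) with a≤c, −a<b≤a
g: flip: (657,600,137)→(137,-600,657)
g: translate: b→-52 (≡-600 mod 274), so (137,-600,657)→(137,-52,5)
g: flip: (137,-52,5)→(5,52,137)
g: translate: b→2 (≡52 mod 10), so (5,52,137)→(5,2,2)
g: flip: (5,2,2)→(2,-2,5)
g: translate: b→2 (≡-2 mod 4), so (2,-2,5)→(2,2,5)
g: reduced (well bottom): (2,2,5) with a≤c, −a<b≤a
reduced forms (2, 2, 5) vs (2, 2, 5) ⇒ equivalent

yes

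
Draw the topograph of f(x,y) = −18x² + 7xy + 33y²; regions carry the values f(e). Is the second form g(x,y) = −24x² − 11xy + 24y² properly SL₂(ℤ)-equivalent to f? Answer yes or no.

D₁ = 2425, D₂ = 2425
river cycle of f (length 50): (-18, 43, 8), (8, 37, -33), (-33, 29, 12), (12, 43, -12), (-12, 29, 33), (33, 37, -8), (-8, 43, 18), (18, 29, -22), (-22, 15, 25), (25, 35, -12), … (40 more)
river cycle of g (length 46): (24, 11, -24), (-24, 37, 11), (11, 29, -36), (-36, 43, 4), (4, 45, -25), (-25, 5, 24), (24, 43, -6), (-6, 41, 31), (31, 21, -16), (-16, 43, 9), … (36 more)
cycles differ ⇒ inequivalent

no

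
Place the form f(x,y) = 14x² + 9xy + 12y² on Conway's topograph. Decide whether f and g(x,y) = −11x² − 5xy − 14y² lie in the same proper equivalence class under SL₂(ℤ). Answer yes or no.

D₁ = -591, D₂ = -591
f: flip: (14,9,12)→(12,-9,14)
f: reduced (well bottom): (12,-9,14) with a≤c, −a<b≤a
g is negative-definite; reduce −g:
−g: reduced (well bottom): (11,5,14) with a≤c, −a<b≤a
flip sign back: reduced form of g is (-11,-5,-14)
reduced forms (12, -9, 14) vs (-11, -5, -14) ⇒ inequivalent

no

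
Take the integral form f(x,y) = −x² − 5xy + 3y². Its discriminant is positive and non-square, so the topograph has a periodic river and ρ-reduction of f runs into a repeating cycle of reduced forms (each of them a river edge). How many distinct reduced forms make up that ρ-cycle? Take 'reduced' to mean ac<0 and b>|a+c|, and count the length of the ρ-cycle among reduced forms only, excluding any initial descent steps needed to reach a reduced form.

D = 37, ⌊√D⌋ = 6
descent: ρ → (3,5,-1)  [lands on river]
river: ρ → (-1,5,3)
river: ρ → (3,1,-3)
river: ρ → (-3,5,1)
river: ρ → (1,5,-3)
river: ρ → (-3,1,3)
ρ-cycle length = 6 (tail of 1 descent step not counted)

6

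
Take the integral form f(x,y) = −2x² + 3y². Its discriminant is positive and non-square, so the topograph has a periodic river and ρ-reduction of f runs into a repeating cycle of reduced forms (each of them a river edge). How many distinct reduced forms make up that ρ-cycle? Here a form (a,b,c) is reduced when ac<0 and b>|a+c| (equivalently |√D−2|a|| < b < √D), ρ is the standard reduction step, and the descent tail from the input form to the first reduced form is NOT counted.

D = 24, ⌊√D⌋ = 4
descent: ρ → (3,0,-2)
descent: ρ → (-2,4,1)  [lands on river]
river: ρ → (1,4,-2)
ρ-cycle length = 2 (tail of 2 descent steps not counted)

2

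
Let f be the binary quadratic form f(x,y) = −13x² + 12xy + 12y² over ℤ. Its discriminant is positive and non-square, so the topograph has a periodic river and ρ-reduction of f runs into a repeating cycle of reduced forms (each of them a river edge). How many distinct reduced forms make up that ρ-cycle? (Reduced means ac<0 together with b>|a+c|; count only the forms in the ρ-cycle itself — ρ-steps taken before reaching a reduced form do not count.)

D = 768, ⌊√D⌋ = 27
river: ρ → (12,12,-13)
river: ρ → (-13,14,11)
river: ρ → (11,8,-16)
river: ρ → (-16,24,3)
river: ρ → (3,24,-16)
river: ρ → (-16,8,11)
river: ρ → (11,14,-13)
river: ρ → (-13,12,12)
ρ-cycle length = 8 (tail of 0 descent steps not counted)

8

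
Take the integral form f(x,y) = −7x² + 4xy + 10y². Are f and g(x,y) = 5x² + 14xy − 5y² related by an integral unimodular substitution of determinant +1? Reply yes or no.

D₁ = 296, D₂ = 296
river cycle of f (length 10): (10, 16, -1), (-1, 16, 10), (10, 4, -7), (-7, 10, 7), (7, 4, -10), (-10, 16, 1), (1, 16, -10), (-10, 4, 7), (7, 10, -7), (-7, 4, 10)
river cycle of g (length 6): (-5, 16, 2), (2, 16, -5), (-5, 14, 5), (5, 16, -2), (-2, 16, 5), (5, 14, -5)
cycles differ ⇒ inequivalent

no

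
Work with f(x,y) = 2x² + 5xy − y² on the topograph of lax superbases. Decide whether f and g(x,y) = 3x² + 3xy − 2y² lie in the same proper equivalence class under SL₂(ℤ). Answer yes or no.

D₁ = 33, D₂ = 33
river cycle of f (length 4): (-1, 5, 2), (2, 3, -3), (-3, 3, 2), (2, 5, -1)
river cycle of g (length 4): (-2, 5, 1), (1, 5, -2), (-2, 3, 3), (3, 3, -2)
cycles differ ⇒ inequivalent

no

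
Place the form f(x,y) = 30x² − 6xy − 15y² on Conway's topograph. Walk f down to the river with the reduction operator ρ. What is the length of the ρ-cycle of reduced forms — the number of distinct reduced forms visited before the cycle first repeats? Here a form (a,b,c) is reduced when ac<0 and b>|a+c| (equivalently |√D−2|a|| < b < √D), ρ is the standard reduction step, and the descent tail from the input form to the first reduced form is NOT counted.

D = 1836, ⌊√D⌋ = 42
descent: ρ → (-15,36,9)  [lands on river]
river: ρ → (9,36,-15)
river: ρ → (-15,24,21)
river: ρ → (21,18,-18)
river: ρ → (-18,18,21)
river: ρ → (21,24,-15)
ρ-cycle length = 6 (tail of 1 descent step not counted)

6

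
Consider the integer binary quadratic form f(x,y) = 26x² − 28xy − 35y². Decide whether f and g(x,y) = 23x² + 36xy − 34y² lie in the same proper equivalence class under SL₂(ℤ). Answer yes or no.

D₁ = 4424, D₂ = 4424
river cycle of f (length 10): (-35, 28, 26), (26, 24, -37), (-37, 50, 13), (13, 54, -29), (-29, 62, 5), (5, 58, -53), (-53, 48, 10), (10, 52, -43), (-43, 34, 19), (19, 42, -35)
river cycle of g (length 10): (-34, 32, 25), (25, 18, -41), (-41, 64, 2), (2, 64, -41), (-41, 18, 25), (25, 32, -34), (-34, 36, 23), (23, 56, -14), (-14, 56, 23), (23, 36, -34)
cycles differ ⇒ inequivalent

no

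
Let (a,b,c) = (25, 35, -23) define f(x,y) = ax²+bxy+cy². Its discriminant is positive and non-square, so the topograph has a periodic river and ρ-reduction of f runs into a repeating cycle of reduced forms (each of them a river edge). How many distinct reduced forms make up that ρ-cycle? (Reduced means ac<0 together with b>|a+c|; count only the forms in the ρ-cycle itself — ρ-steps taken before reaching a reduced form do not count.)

D = 3525, ⌊√D⌋ = 59
river: ρ → (-23,57,3)
river: ρ → (3,57,-23)
river: ρ → (-23,35,25)
river: ρ → (25,15,-33)
river: ρ → (-33,51,7)
river: ρ → (7,47,-47)
river: ρ → (-47,47,7)
river: ρ → (7,51,-33)
river: ρ → (-33,15,25)
river: ρ → (25,35,-23)
ρ-cycle length = 10 (tail of 0 descent steps not counted)

10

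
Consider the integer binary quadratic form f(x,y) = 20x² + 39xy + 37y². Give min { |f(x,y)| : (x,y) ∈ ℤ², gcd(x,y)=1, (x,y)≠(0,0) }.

translate: b→-1 (≡39 mod 40), so (20,39,37)→(20,-1,18)
flip: (20,-1,18)→(18,1,20)
reduced (well bottom): (18,1,20) with a≤c, −a<b≤a
well minimum = a = 18

18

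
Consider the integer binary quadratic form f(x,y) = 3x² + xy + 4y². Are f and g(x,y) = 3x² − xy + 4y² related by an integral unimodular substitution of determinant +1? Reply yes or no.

D₁ = -47, D₂ = -47
f: reduced (well bottom): (3,1,4) with a≤c, −a<b≤a
g: reduced (well bottom): (3,-1,4) with a≤c, −a<b≤a
reduced forms (3, 1, 4) vs (3, -1, 4) ⇒ inequivalent

no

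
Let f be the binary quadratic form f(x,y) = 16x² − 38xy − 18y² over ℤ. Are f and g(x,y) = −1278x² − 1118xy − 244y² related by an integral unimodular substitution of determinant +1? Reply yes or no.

D₁ = 2596, D₂ = 2596
river cycle of f (length 34): (-18, 38, 16), (16, 26, -30), (-30, 34, 12), (12, 38, -24), (-24, 10, 26), (26, 42, -8), (-8, 38, 36), (36, 34, -10), (-10, 46, 12), (12, 50, -2), … (24 more)
river cycle of g (length 34): (-18, 38, 16), (16, 26, -30), (-30, 34, 12), (12, 38, -24), (-24, 10, 26), (26, 42, -8), (-8, 38, 36), (36, 34, -10), (-10, 46, 12), (12, 50, -2), … (24 more)
cycles coincide ⇒ equivalent

yes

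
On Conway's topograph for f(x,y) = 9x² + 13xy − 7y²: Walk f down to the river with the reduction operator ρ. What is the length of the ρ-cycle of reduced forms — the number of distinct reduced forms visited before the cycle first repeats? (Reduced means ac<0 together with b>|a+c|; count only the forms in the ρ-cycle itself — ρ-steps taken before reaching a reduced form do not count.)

D = 421, ⌊√D⌋ = 20
river: ρ → (-7,15,7)
river: ρ → (7,13,-9)
river: ρ → (-9,5,11)
river: ρ → (11,17,-3)
river: ρ → (-3,19,5)
river: ρ → (5,11,-15)
river: ρ → (-15,19,1)
river: ρ → (1,19,-15)
river: ρ → (-15,11,5)
river: ρ → (5,19,-3)
river: ρ → (-3,17,11)
river: ρ → (11,5,-9)
river: ρ → (-9,13,7)
river: ρ → (7,15,-7)
river: ρ → (-7,13,9)
river: ρ → (9,5,-11)
river: ρ → (-11,17,3)
river: ρ → (3,19,-5)
river: ρ → (-5,11,15)
river: ρ → (15,19,-1)
river: ρ → (-1,19,15)
river: ρ → (15,11,-5)
river: ρ → (-5,19,3)
river: ρ → (3,17,-11)
river: ρ → (-11,5,9)
river: ρ → (9,13,-7)
ρ-cycle length = 26 (tail of 0 descent steps not counted)

26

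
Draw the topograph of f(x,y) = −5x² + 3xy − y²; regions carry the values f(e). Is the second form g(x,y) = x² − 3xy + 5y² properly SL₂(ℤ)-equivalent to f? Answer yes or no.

D₁ = -11, D₂ = -11
f is negative-definite; reduce −f:
−f: flip: (5,-3,1)→(1,3,5)
−f: translate: b→1 (≡3 mod 2), so (1,3,5)→(1,1,3)
−f: reduced (well bottom): (1,1,3) with a≤c, −a<b≤a
flip sign back: reduced form of f is (-1,-1,-3)
g: translate: b→1 (≡-3 mod 2), so (1,-3,5)→(1,1,3)
g: reduced (well bottom): (1,1,3) with a≤c, −a<b≤a
reduced forms (-1, -1, -3) vs (1, 1, 3) ⇒ inequivalent

no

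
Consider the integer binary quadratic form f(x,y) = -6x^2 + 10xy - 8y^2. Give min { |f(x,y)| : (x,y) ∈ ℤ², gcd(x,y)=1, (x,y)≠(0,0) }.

translate: b→2 (≡-10 mod 12), so (6,-10,8)→(6,2,4)
flip: (6,2,4)→(4,-2,6)
reduced (well bottom): (4,-2,6) with a≤c, −a<b≤a
well minimum |f| = |-4| = 4 (negative-definite)

4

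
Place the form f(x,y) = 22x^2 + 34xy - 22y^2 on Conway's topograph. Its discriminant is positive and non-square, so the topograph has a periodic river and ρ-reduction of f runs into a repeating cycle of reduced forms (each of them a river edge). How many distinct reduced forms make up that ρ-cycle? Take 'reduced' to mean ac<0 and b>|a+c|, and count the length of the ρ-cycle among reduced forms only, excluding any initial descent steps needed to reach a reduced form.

D = 3092, ⌊√D⌋ = 55
river: ρ → (-22,54,2)
river: ρ → (2,54,-22)
river: ρ → (-22,34,22)
river: ρ → (22,54,-2)
river: ρ → (-2,54,22)
river: ρ → (22,34,-22)
ρ-cycle length = 6 (tail of 0 descent steps not counted)

6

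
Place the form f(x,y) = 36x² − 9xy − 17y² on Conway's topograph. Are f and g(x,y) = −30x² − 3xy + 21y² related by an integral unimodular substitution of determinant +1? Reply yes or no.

D₁ = 2529, D₂ = 2529
river cycle of f (length 52): (-17, 43, 10), (10, 37, -29), (-29, 21, 18), (18, 15, -32), (-32, 49, 1), (1, 49, -32), (-32, 15, 18), (18, 21, -29), (-29, 37, 10), (10, 43, -17), … (42 more)
river cycle of g (length 30): (21, 45, -6), (-6, 39, 42), (42, 45, -3), (-3, 45, 42), (42, 39, -6), (-6, 45, 21), (21, 39, -12), (-12, 33, 30), (30, 27, -15), (-15, 33, 24), … (20 more)
cycles differ ⇒ inequivalent

no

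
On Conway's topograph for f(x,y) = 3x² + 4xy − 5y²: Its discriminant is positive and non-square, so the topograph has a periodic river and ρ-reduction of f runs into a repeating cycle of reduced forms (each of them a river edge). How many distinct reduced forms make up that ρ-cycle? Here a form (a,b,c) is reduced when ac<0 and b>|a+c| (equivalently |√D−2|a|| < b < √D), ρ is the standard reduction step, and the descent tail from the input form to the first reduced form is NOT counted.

D = 76, ⌊√D⌋ = 8
river: ρ → (-5,6,2)
river: ρ → (2,6,-5)
river: ρ → (-5,4,3)
river: ρ → (3,8,-1)
river: ρ → (-1,8,3)
river: ρ → (3,4,-5)
ρ-cycle length = 6 (tail of 0 descent steps not counted)

6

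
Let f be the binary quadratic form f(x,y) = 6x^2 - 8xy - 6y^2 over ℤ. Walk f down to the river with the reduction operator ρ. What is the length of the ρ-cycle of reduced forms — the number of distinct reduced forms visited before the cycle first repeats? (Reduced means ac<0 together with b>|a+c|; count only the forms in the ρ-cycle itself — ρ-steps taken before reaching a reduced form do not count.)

D = 208, ⌊√D⌋ = 14
descent: ρ → (-6,8,6)  [lands on river]
river: ρ → (6,4,-8)
river: ρ → (-8,12,2)
river: ρ → (2,12,-8)
river: ρ → (-8,4,6)
river: ρ → (6,8,-6)
river: ρ → (-6,4,8)
river: ρ → (8,12,-2)
river: ρ → (-2,12,8)
river: ρ → (8,4,-6)
ρ-cycle length = 10 (tail of 1 descent step not counted)

10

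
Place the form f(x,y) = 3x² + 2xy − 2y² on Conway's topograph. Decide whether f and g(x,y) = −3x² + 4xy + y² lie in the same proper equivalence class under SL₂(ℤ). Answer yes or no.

D₁ = 28, D₂ = 28
river cycle of f (length 4): (-2, 2, 3), (3, 4, -1), (-1, 4, 3), (3, 2, -2)
river cycle of g (length 4): (1, 4, -3), (-3, 2, 2), (2, 2, -3), (-3, 4, 1)
cycles differ ⇒ inequivalent

no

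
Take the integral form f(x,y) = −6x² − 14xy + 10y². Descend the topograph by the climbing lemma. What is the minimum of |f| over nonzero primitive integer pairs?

descent: ρ → (10,14,-6)  [lands on river]
river: ρ → (-6,10,14)
river: ρ → (14,18,-2)
river: ρ → (-2,18,14)
river: ρ → (14,10,-6)
river: ρ → (-6,14,10)
river: ρ → (10,6,-10)
river: ρ → (-10,14,6)
river: ρ → (6,10,-14)
river: ρ → (-14,18,2)
river: ρ → (2,18,-14)
river: ρ → (-14,10,6)
river: ρ → (6,14,-10)
river: ρ → (-10,6,10)
closes: descent 1, river 14
min |a| on river = 2

2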